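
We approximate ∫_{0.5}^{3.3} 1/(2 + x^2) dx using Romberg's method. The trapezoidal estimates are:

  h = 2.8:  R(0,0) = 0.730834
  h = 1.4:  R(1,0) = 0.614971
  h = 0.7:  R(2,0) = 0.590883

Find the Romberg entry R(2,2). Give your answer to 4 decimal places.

Richardson extrapolation on the trapezoidal column (denominator 4−1=3):
R(1,1) = 0.614971 + (0.614971 − 0.730834)/3 = 0.576350
R(2,1) = 0.590883 + (0.590883 − 0.614971)/3 = 0.582854
R(2,2) = (16·0.582854 − 0.576350) / 15 = 0.583288

0.5833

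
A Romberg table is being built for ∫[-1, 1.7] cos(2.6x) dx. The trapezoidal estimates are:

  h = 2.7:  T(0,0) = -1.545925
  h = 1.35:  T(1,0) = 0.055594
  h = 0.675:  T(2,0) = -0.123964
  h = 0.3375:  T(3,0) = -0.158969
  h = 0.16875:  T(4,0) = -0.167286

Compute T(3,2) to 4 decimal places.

-0.1698

T(2,1) = (4·(-0.123964) − 0.055594) / 3 = -0.183817
T(3,1) = -0.158969 + (-0.158969 − (-0.123964))/3 = -0.170637
T(3,2) = -0.170637 + (-0.170637 − (-0.183817))/15 = -0.169758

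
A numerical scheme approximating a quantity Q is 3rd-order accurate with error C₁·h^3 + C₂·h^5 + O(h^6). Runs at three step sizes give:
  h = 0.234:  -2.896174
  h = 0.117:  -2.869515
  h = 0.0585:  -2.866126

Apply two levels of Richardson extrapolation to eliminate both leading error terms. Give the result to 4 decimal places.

First eliminate the h^3 term (factor 2^3 = 8):
  B₁ = (8·(-2.869515) − (-2.896174))/7 = -2.865707
  B₂ = (8·(-2.866126) − (-2.869515))/7 = -2.865642
Then eliminate the h^5 term (factor 2^5 = 32):
  (32·(-2.865642) − (-2.865707))/31 = -2.865640

-2.8656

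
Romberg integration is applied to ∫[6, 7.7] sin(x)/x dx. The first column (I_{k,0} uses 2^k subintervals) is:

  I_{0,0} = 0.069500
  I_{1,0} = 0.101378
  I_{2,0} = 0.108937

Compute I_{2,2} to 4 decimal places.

Richardson extrapolation on the trapezoidal column (denominator 4−1=3):
I_{1,1} = 0.101378 + (0.101378 − 0.069500)/3 = 0.112004
I_{2,1} = 0.108937 + (0.108937 − 0.101378)/3 = 0.111457
I_{2,2} = 0.111457 + (0.111457 − 0.112004)/15 = 0.111421

0.1114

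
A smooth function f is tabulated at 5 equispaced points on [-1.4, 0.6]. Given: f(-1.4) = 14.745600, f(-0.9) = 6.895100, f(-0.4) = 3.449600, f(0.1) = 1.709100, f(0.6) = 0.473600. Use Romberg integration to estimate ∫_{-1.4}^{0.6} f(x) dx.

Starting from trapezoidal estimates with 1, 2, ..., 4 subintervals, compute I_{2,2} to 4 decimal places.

9.4059

I_{0,0} (trapezoid, 1 panel, h=2.0000): 15.219200
I_{1,0} (trapezoid, 2 panels, h=1.0000): 11.059200
I_{2,0} (trapezoid, 4 panels, h=0.5000): 9.831700
I_{1,1} = 11.059200 + (11.059200 − 15.219200)/3 = 9.672533
I_{2,1} = 9.831700 + (9.831700 − 11.059200)/3 = 9.422533
I_{2,2} = 9.422533 + (9.422533 − 9.672533)/15 = 9.405866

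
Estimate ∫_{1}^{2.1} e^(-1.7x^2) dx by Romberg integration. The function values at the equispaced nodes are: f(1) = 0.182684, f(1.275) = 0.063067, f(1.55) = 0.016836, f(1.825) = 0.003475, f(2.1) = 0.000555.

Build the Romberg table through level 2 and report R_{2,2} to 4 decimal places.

R_{0,0} (trapezoid, 1 panel, h=1.1000): 0.100781
R_{1,0} (trapezoid, 2 panels, h=0.5500): 0.059651
R_{2,0} (trapezoid, 4 panels, h=0.2750): 0.048124
R_{1,1} = 0.059651 + (0.059651 − 0.100781)/3 = 0.045941
R_{2,1} = 0.048124 + (0.048124 − 0.059651)/3 = 0.044282
R_{2,2} = 0.044282 + (0.044282 − 0.045941)/15 = 0.044171

0.0442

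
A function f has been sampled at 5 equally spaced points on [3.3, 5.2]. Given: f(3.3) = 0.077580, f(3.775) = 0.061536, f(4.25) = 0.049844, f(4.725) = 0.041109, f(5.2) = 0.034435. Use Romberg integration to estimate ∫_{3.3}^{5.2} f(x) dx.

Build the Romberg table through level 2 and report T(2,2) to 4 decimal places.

0.0985

T(0,0) (trapezoid, 1 panel, h=1.9000): 0.106414
T(1,0) (trapezoid, 2 panels, h=0.9500): 0.100559
T(2,0) (trapezoid, 4 panels, h=0.4750): 0.099036
T(1,1) = 0.100559 + (0.100559 − 0.106414)/3 = 0.098607
T(2,1) = 0.099036 + (0.099036 − 0.100559)/3 = 0.098528
T(2,2) = 0.098528 + (0.098528 − 0.098607)/15 = 0.098523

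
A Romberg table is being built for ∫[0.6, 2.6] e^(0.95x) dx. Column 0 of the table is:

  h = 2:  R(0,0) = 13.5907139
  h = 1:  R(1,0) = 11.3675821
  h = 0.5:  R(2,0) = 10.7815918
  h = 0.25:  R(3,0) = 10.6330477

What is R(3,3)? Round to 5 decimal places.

10.58335

R(1,1) = (4·11.3675821 − 13.5907139) / 3 = 10.6265382
R(2,1) = 10.7815918 + (10.7815918 − 11.3675821)/3 = 10.5862617
R(3,1) = (4·10.6330477 − 10.7815918) / 3 = 10.5835330
R(2,2) = (16·10.5862617 − 10.6265382) / 15 = 10.5835766
R(3,2) = (16·10.5835330 − 10.5862617) / 15 = 10.5833511
R(3,3) = 10.5833511 + (10.5833511 − 10.5835766)/63 = 10.5833475
(Column j=1 coincides with Simpson's rule on the same nodes.)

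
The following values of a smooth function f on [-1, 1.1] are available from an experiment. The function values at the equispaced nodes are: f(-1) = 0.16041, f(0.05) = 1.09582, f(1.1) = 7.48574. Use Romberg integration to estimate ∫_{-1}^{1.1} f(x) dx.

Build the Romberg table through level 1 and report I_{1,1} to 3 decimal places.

I_{0,0} (trapezoid, 1 panel, h=2.1000): 8.02846
I_{1,0} (trapezoid, 2 panels, h=1.0500): 5.16484
I_{1,1} = 5.16484 + (5.16484 − 8.02846)/3 = 4.21030

4.210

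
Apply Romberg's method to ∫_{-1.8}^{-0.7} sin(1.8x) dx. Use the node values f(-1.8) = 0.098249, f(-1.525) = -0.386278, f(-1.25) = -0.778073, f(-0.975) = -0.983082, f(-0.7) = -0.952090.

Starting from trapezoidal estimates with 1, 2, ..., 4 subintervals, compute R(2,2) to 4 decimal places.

-0.7227

R(0,0) (trapezoid, 1 panel, h=1.1000): -0.469613
R(1,0) (trapezoid, 2 panels, h=0.5500): -0.662746
R(2,0) (trapezoid, 4 panels, h=0.2750): -0.707947
R(1,1) = -0.662746 + (-0.662746 − (-0.469613))/3 = -0.727124
R(2,1) = -0.707947 + (-0.707947 − (-0.662746))/3 = -0.723014
R(2,2) = -0.723014 + (-0.723014 − (-0.727124))/15 = -0.722740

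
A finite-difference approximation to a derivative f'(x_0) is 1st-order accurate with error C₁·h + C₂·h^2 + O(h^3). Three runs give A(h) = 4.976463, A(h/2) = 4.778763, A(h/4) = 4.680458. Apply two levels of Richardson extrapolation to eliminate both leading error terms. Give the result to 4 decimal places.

4.5825

First eliminate the h term (factor 2^1 = 2):
  B₁ = (2·4.778763 − 4.976463)/1 = 4.581063
  B₂ = (2·4.680458 − 4.778763)/1 = 4.582153
Then eliminate the h^2 term (factor 2^2 = 4):
  (4·4.582153 − 4.581063)/3 = 4.582516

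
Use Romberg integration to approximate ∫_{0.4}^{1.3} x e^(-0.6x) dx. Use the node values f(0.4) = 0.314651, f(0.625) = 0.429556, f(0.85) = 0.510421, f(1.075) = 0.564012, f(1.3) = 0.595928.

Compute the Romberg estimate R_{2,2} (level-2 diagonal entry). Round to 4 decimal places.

0.4429

R_{0,0} (trapezoid, 1 panel, h=0.9000): 0.409761
R_{1,0} (trapezoid, 2 panels, h=0.4500): 0.434570
R_{2,0} (trapezoid, 4 panels, h=0.2250): 0.440838
R_{1,1} = 0.434570 + (0.434570 − 0.409761)/3 = 0.442840
R_{2,1} = 0.440838 + (0.440838 − 0.434570)/3 = 0.442927
R_{2,2} = 0.442927 + (0.442927 − 0.442840)/15 = 0.442933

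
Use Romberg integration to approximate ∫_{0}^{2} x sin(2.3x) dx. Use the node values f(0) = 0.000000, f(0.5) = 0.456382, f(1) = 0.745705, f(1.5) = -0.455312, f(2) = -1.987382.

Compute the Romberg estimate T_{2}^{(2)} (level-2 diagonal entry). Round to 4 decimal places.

-0.1095

T_{0}^{(0)} (trapezoid, 1 panel, h=2.0000): -1.987382
T_{1}^{(0)} (trapezoid, 2 panels, h=1.0000): -0.247986
T_{2}^{(0)} (trapezoid, 4 panels, h=0.5000): -0.123458
T_{1}^{(1)} = -0.247986 + (-0.247986 − (-1.987382))/3 = 0.331813
T_{2}^{(1)} = -0.123458 + (-0.123458 − (-0.247986))/3 = -0.081949
T_{2}^{(2)} = -0.081949 + (-0.081949 − 0.331813)/15 = -0.109533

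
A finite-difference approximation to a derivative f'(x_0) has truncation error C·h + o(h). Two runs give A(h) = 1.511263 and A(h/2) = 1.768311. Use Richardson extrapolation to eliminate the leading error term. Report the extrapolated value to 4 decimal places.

The leading error scales as h; refining by a factor of 2 reduces it by 2^1 = 2.
Extrapolated value = (2·A(h/2) − A(h)) / (2 − 1)
= (2·1.768311 − 1.511263) / 1
= 2.025359 / 1 = 2.025359

2.0254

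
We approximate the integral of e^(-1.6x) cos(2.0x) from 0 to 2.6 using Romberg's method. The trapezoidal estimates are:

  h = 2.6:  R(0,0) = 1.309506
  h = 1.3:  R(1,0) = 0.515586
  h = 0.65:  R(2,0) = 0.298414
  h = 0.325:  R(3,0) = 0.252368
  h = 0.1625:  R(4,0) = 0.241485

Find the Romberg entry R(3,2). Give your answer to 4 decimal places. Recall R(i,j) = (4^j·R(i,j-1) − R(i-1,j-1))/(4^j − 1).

0.2378

Richardson extrapolation on the trapezoidal column (denominator 4−1=3):
R(2,1) = (4·0.298414 − 0.515586) / 3 = 0.226023
R(3,1) = (4·0.252368 − 0.298414) / 3 = 0.237019
R(3,2) = (16·0.237019 − 0.226023) / 15 = 0.237752
(Column j=1 coincides with Simpson's rule on the same nodes.)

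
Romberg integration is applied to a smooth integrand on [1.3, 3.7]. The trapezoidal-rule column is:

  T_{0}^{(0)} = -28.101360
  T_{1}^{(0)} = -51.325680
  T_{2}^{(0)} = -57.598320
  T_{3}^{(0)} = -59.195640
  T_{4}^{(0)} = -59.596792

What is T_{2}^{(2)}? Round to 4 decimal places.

-59.7307

T_{1}^{(1)} = -51.325680 + (-51.325680 − (-28.101360))/3 = -59.067120
T_{2}^{(1)} = -57.598320 + (-57.598320 − (-51.325680))/3 = -59.689200
T_{2}^{(2)} = -59.689200 + (-59.689200 − (-59.067120))/15 = -59.730672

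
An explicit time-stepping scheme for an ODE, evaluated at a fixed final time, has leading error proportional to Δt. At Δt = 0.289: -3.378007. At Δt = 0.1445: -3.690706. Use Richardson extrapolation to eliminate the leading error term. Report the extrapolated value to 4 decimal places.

-4.0034

The leading error scales as Δt; refining by a factor of 2 reduces it by 2^1 = 2.
Extrapolated value = (2·A(Δt/2) − A(Δt)) / (2 − 1)
= (2·(-3.690706) − (-3.378007)) / 1
= -4.003405 / 1 = -4.003405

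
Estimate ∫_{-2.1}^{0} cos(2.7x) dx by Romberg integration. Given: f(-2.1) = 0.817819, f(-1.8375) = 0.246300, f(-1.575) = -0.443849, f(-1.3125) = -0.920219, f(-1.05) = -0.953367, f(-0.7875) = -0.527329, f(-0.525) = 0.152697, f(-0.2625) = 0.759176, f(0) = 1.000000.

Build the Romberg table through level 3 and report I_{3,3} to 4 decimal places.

-0.2135

I_{0,0} (trapezoid, 1 panel, h=2.1000): 1.908710
I_{1,0} (trapezoid, 2 panels, h=1.0500): -0.046680
I_{2,0} (trapezoid, 4 panels, h=0.5250): -0.176195
I_{3,0} (trapezoid, 8 panels, h=0.2625): -0.204141
I_{1,1} = -0.046680 + (-0.046680 − 1.908710)/3 = -0.698477
I_{2,1} = -0.176195 + (-0.176195 − (-0.046680))/3 = -0.219367
I_{3,1} = -0.204141 + (-0.204141 − (-0.176195))/3 = -0.213456
I_{2,2} = -0.219367 + (-0.219367 − (-0.698477))/15 = -0.187426
I_{3,2} = -0.213456 + (-0.213456 − (-0.219367))/15 = -0.213062
I_{3,3} = -0.213062 + (-0.213062 − (-0.187426))/63 = -0.213469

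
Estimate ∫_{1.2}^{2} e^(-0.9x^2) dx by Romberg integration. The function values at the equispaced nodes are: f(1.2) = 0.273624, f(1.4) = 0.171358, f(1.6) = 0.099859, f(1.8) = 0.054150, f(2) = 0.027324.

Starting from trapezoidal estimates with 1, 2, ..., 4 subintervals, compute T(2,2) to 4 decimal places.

T(0,0) (trapezoid, 1 panel, h=0.8000): 0.120379
T(1,0) (trapezoid, 2 panels, h=0.4000): 0.100133
T(2,0) (trapezoid, 4 panels, h=0.2000): 0.095168
T(1,1) = 0.100133 + (0.100133 − 0.120379)/3 = 0.093384
T(2,1) = 0.095168 + (0.095168 − 0.100133)/3 = 0.093513
T(2,2) = 0.093513 + (0.093513 − 0.093384)/15 = 0.093522

0.0935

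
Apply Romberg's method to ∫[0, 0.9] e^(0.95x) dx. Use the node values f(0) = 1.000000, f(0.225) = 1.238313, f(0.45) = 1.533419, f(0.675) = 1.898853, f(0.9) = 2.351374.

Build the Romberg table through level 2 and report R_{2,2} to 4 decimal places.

1.4225

R_{0,0} (trapezoid, 1 panel, h=0.9000): 1.508118
R_{1,0} (trapezoid, 2 panels, h=0.4500): 1.444098
R_{2,0} (trapezoid, 4 panels, h=0.2250): 1.427911
R_{1,1} = 1.444098 + (1.444098 − 1.508118)/3 = 1.422758
R_{2,1} = 1.427911 + (1.427911 − 1.444098)/3 = 1.422515
R_{2,2} = 1.422515 + (1.422515 − 1.422758)/15 = 1.422499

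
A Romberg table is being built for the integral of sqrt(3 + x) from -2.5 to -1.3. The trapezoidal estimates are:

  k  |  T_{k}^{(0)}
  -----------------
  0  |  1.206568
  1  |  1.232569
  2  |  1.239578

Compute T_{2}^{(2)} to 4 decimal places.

1.2420

Richardson extrapolation on the trapezoidal column (denominator 4−1=3):
T_{1}^{(1)} = 1.232569 + (1.232569 − 1.206568)/3 = 1.241236
T_{2}^{(1)} = 1.239578 + (1.239578 − 1.232569)/3 = 1.241914
T_{2}^{(2)} = 1.241914 + (1.241914 − 1.241236)/15 = 1.241959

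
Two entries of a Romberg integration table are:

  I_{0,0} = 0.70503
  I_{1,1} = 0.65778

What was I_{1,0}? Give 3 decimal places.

From I_{1,1} = (4·I_{1,0} − I_{0,0})/3, solve for I_{1,0}:
4·I_{1,0} = 3·0.65778 + 0.70503 = 2.67837
I_{1,0} = 0.66959

0.670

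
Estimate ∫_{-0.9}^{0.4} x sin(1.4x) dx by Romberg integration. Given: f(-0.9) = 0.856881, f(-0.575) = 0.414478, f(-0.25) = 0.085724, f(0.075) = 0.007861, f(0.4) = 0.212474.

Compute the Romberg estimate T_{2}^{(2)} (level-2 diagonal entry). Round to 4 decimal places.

T_{0}^{(0)} (trapezoid, 1 panel, h=1.3000): 0.695081
T_{1}^{(0)} (trapezoid, 2 panels, h=0.6500): 0.403261
T_{2}^{(0)} (trapezoid, 4 panels, h=0.3250): 0.338891
T_{1}^{(1)} = 0.403261 + (0.403261 − 0.695081)/3 = 0.305988
T_{2}^{(1)} = 0.338891 + (0.338891 − 0.403261)/3 = 0.317434
T_{2}^{(2)} = 0.317434 + (0.317434 − 0.305988)/15 = 0.318197

0.3182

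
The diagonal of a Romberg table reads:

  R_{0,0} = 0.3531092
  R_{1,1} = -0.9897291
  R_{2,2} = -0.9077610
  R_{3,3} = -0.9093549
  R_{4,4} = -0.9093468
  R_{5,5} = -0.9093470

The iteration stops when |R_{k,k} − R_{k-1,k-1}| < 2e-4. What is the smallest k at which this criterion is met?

|R_{1,1} − R_{0,0}| = 1.3428383 ≥ 2e-4
|R_{2,2} − R_{1,1}| = 0.0819681 ≥ 2e-4
|R_{3,3} − R_{2,2}| = 0.0015939 ≥ 2e-4
|R_{4,4} − R_{3,3}| = 0.0000081 < 2e-4

k = 4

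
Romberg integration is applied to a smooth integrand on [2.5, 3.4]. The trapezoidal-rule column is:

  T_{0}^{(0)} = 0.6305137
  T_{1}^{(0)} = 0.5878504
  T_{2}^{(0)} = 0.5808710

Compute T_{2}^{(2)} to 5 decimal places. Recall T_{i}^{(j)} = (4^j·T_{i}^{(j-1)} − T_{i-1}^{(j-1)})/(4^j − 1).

T_{1}^{(1)} = 0.5878504 + (0.5878504 − 0.6305137)/3 = 0.5736293
T_{2}^{(1)} = 0.5808710 + (0.5808710 − 0.5878504)/3 = 0.5785445
T_{2}^{(2)} = 0.5785445 + (0.5785445 − 0.5736293)/15 = 0.5788722

0.57887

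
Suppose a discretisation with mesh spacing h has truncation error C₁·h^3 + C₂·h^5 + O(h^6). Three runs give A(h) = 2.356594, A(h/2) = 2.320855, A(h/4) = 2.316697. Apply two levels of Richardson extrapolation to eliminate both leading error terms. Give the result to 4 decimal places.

2.3161

First eliminate the h^3 term (factor 2^3 = 8):
  B₁ = (8·2.320855 − 2.356594)/7 = 2.315749
  B₂ = (8·2.316697 − 2.320855)/7 = 2.316103
Then eliminate the h^5 term (factor 2^5 = 32):
  (32·2.316103 − 2.315749)/31 = 2.316114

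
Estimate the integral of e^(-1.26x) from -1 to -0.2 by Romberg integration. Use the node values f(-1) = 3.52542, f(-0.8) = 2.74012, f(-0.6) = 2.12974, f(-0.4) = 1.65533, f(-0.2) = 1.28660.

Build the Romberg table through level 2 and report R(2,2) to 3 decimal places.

1.777

R(0,0) (trapezoid, 1 panel, h=0.8000): 1.92481
R(1,0) (trapezoid, 2 panels, h=0.4000): 1.81430
R(2,0) (trapezoid, 4 panels, h=0.2000): 1.78624
R(1,1) = 1.81430 + (1.81430 − 1.92481)/3 = 1.77746
R(2,1) = 1.78624 + (1.78624 − 1.81430)/3 = 1.77689
R(2,2) = 1.77689 + (1.77689 − 1.77746)/15 = 1.77685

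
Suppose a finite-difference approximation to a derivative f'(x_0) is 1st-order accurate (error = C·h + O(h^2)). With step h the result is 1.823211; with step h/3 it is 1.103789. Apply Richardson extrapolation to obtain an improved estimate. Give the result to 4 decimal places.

0.7441

The leading error scales as h; refining by a factor of 3 reduces it by 3^1 = 3.
Extrapolated value = (3·A(h/3) − A(h)) / (3 − 1)
= (3·1.103789 − 1.823211) / 2
= 1.488156 / 2 = 0.744078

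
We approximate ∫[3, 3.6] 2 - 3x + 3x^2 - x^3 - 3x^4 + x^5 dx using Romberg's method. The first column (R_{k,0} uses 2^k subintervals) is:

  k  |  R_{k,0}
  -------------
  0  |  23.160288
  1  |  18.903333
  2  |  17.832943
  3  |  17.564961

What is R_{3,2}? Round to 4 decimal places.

Richardson extrapolation on the trapezoidal column (denominator 4−1=3):
R_{2,1} = 17.832943 + (17.832943 − 18.903333)/3 = 17.476146
R_{3,1} = 17.564961 + (17.564961 − 17.832943)/3 = 17.475634
R_{3,2} = (16·17.475634 − 17.476146) / 15 = 17.475600

17.4756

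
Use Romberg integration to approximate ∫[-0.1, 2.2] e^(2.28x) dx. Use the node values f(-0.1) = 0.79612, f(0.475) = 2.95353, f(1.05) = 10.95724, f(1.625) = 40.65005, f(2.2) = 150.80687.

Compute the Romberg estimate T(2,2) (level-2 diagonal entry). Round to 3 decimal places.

T(0,0) (trapezoid, 1 panel, h=2.3000): 174.34344
T(1,0) (trapezoid, 2 panels, h=1.1500): 99.77255
T(2,0) (trapezoid, 4 panels, h=0.5750): 74.95833
T(1,1) = 99.77255 + (99.77255 − 174.34344)/3 = 74.91559
T(2,1) = 74.95833 + (74.95833 − 99.77255)/3 = 66.68692
T(2,2) = 66.68692 + (66.68692 − 74.91559)/15 = 66.13834

66.138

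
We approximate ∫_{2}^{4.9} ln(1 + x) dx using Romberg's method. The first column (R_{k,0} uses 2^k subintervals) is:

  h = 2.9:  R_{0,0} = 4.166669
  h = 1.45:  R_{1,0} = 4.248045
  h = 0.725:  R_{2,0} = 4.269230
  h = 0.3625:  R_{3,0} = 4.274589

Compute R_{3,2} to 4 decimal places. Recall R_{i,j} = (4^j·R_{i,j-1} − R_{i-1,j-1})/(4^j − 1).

Richardson extrapolation on the trapezoidal column (denominator 4−1=3):
R_{2,1} = 4.269230 + (4.269230 − 4.248045)/3 = 4.276292
R_{3,1} = (4·4.274589 − 4.269230) / 3 = 4.276375
R_{3,2} = 4.276375 + (4.276375 − 4.276292)/15 = 4.276381

4.2764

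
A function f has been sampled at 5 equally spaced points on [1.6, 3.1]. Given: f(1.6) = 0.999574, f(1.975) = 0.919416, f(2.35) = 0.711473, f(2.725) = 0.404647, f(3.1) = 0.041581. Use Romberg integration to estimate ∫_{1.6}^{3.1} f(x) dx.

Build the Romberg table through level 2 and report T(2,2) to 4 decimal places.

T(0,0) (trapezoid, 1 panel, h=1.5000): 0.780866
T(1,0) (trapezoid, 2 panels, h=0.7500): 0.924038
T(2,0) (trapezoid, 4 panels, h=0.3750): 0.958543
T(1,1) = 0.924038 + (0.924038 − 0.780866)/3 = 0.971762
T(2,1) = 0.958543 + (0.958543 − 0.924038)/3 = 0.970045
T(2,2) = 0.970045 + (0.970045 − 0.971762)/15 = 0.969931

0.9699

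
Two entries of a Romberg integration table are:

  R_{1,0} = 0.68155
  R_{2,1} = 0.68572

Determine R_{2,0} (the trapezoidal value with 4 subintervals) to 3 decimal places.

From R_{2,1} = (4·R_{2,0} − R_{1,0})/3, solve for R_{2,0}:
4·R_{2,0} = 3·0.68572 + 0.68155 = 2.73871
R_{2,0} = 0.68468

0.685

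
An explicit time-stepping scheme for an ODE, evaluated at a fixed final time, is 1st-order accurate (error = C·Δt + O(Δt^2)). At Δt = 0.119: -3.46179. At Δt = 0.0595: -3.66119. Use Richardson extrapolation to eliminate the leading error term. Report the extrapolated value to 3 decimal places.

Extrapolated value = (2·A(Δt/2) − A(Δt)) / (2 − 1)
= (2·(-3.66119) − (-3.46179)) / 1
= -3.86059 / 1 = -3.86059

-3.861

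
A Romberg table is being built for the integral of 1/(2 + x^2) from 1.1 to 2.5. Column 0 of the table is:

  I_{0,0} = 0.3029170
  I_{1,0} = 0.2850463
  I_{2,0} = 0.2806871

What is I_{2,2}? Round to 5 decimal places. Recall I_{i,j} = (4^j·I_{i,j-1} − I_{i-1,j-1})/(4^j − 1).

Richardson extrapolation on the trapezoidal column (denominator 4−1=3):
I_{1,1} = (4·0.2850463 − 0.3029170) / 3 = 0.2790894
I_{2,1} = (4·0.2806871 − 0.2850463) / 3 = 0.2792340
I_{2,2} = (16·0.2792340 − 0.2790894) / 15 = 0.2792436
(Column j=1 coincides with Simpson's rule on the same nodes.)

0.27924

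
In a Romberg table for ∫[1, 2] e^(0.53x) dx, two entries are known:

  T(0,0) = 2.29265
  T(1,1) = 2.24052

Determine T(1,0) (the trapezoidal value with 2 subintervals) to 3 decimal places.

2.254

From T(1,1) = (4·T(1,0) − T(0,0))/3, solve for T(1,0):
4·T(1,0) = 3·2.24052 + 2.29265 = 9.01421
T(1,0) = 2.25355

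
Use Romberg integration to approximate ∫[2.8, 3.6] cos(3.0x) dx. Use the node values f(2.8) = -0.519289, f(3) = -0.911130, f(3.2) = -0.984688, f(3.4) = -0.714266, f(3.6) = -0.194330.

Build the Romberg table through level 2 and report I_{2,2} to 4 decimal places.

I_{0,0} (trapezoid, 1 panel, h=0.8000): -0.285448
I_{1,0} (trapezoid, 2 panels, h=0.4000): -0.536599
I_{2,0} (trapezoid, 4 panels, h=0.2000): -0.593379
I_{1,1} = -0.536599 + (-0.536599 − (-0.285448))/3 = -0.620316
I_{2,1} = -0.593379 + (-0.593379 − (-0.536599))/3 = -0.612306
I_{2,2} = -0.612306 + (-0.612306 − (-0.620316))/15 = -0.611772

-0.6118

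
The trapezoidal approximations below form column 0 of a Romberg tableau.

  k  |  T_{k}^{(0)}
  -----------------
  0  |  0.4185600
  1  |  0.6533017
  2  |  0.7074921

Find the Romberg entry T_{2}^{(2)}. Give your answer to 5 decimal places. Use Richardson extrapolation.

0.72516

T_{1}^{(1)} = 0.6533017 + (0.6533017 − 0.4185600)/3 = 0.7315489
T_{2}^{(1)} = 0.7074921 + (0.7074921 − 0.6533017)/3 = 0.7255556
T_{2}^{(2)} = 0.7255556 + (0.7255556 − 0.7315489)/15 = 0.7251560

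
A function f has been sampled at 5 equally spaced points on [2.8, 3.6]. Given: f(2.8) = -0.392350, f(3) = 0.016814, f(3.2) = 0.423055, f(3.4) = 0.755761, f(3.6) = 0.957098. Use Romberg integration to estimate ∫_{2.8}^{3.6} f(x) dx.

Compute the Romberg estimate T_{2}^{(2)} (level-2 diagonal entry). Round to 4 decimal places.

0.3000

T_{0}^{(0)} (trapezoid, 1 panel, h=0.8000): 0.225899
T_{1}^{(0)} (trapezoid, 2 panels, h=0.4000): 0.282172
T_{2}^{(0)} (trapezoid, 4 panels, h=0.2000): 0.295601
T_{1}^{(1)} = 0.282172 + (0.282172 − 0.225899)/3 = 0.300930
T_{2}^{(1)} = 0.295601 + (0.295601 − 0.282172)/3 = 0.300077
T_{2}^{(2)} = 0.300077 + (0.300077 − 0.300930)/15 = 0.300020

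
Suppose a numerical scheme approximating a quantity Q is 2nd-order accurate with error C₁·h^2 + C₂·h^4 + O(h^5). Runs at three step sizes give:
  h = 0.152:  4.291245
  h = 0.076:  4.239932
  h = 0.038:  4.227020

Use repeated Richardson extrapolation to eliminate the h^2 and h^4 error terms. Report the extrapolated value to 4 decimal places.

First eliminate the h^2 term (factor 2^2 = 4):
  B₁ = (4·4.239932 − 4.291245)/3 = 4.222828
  B₂ = (4·4.227020 − 4.239932)/3 = 4.222716
Then eliminate the h^4 term (factor 2^4 = 16):
  (16·4.222716 − 4.222828)/15 = 4.222709

4.2227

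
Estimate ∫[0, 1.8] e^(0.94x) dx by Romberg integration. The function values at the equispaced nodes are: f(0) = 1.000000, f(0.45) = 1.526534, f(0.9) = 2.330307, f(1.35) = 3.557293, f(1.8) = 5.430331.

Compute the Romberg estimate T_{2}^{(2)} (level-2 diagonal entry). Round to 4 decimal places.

4.7132

T_{0}^{(0)} (trapezoid, 1 panel, h=1.8000): 5.787298
T_{1}^{(0)} (trapezoid, 2 panels, h=0.9000): 4.990925
T_{2}^{(0)} (trapezoid, 4 panels, h=0.4500): 4.783185
T_{1}^{(1)} = 4.990925 + (4.990925 − 5.787298)/3 = 4.725467
T_{2}^{(1)} = 4.783185 + (4.783185 − 4.990925)/3 = 4.713938
T_{2}^{(2)} = 4.713938 + (4.713938 − 4.725467)/15 = 4.713169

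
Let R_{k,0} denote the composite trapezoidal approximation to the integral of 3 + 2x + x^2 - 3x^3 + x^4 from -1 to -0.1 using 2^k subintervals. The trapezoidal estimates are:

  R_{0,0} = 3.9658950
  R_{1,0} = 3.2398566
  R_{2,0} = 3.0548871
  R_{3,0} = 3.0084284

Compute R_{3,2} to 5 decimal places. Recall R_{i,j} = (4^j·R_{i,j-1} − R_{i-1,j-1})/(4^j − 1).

2.99292

R_{2,1} = 3.0548871 + (3.0548871 − 3.2398566)/3 = 2.9932306
R_{3,1} = 3.0084284 + (3.0084284 − 3.0548871)/3 = 2.9929422
R_{3,2} = 2.9929422 + (2.9929422 − 2.9932306)/15 = 2.9929230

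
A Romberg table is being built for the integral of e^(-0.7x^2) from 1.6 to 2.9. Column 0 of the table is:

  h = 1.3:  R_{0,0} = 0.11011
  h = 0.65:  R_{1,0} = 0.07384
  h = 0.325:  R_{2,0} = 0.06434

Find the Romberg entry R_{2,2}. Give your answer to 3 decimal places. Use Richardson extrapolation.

Richardson extrapolation on the trapezoidal column (denominator 4−1=3):
R_{1,1} = (4·0.07384 − 0.11011) / 3 = 0.06175
R_{2,1} = 0.06434 + (0.06434 − 0.07384)/3 = 0.06117
R_{2,2} = (16·0.06117 − 0.06175) / 15 = 0.06113
(Column j=1 coincides with Simpson's rule on the same nodes.)

0.061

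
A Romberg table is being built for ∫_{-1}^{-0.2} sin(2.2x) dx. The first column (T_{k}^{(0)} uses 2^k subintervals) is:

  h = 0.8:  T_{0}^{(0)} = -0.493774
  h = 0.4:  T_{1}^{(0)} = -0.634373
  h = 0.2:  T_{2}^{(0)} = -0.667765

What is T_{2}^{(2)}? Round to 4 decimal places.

-0.6787

Richardson extrapolation on the trapezoidal column (denominator 4−1=3):
T_{1}^{(1)} = -0.634373 + (-0.634373 − (-0.493774))/3 = -0.681239
T_{2}^{(1)} = (4·(-0.667765) − (-0.634373)) / 3 = -0.678896
T_{2}^{(2)} = -0.678896 + (-0.678896 − (-0.681239))/15 = -0.678740
(Column j=1 coincides with Simpson's rule on the same nodes.)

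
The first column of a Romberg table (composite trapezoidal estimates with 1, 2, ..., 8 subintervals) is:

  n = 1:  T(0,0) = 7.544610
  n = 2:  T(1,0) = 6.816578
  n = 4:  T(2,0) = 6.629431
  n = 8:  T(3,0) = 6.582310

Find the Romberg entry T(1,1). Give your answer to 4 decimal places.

6.5739

Richardson extrapolation on the trapezoidal column (denominator 4−1=3):
T(1,1) = 6.816578 + (6.816578 − 7.544610)/3 = 6.573901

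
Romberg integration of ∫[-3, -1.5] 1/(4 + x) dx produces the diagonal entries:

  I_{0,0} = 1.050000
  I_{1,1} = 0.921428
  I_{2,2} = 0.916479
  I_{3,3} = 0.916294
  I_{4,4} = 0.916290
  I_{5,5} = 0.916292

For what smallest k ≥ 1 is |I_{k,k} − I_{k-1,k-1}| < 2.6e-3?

k = 3

|I_{1,1} − I_{0,0}| = 0.128572 ≥ 2.6e-3
|I_{2,2} − I_{1,1}| = 0.004949 ≥ 2.6e-3
|I_{3,3} − I_{2,2}| = 0.000185 < 2.6e-3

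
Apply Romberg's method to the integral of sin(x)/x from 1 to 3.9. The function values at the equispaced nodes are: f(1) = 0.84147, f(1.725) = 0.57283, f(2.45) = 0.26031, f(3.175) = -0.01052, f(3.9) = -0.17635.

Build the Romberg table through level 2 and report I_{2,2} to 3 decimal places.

0.830

I_{0,0} (trapezoid, 1 panel, h=2.9000): 0.96442
I_{1,0} (trapezoid, 2 panels, h=1.4500): 0.85966
I_{2,0} (trapezoid, 4 panels, h=0.7250): 0.83751
I_{1,1} = 0.85966 + (0.85966 − 0.96442)/3 = 0.82474
I_{2,1} = 0.83751 + (0.83751 − 0.85966)/3 = 0.83013
I_{2,2} = 0.83013 + (0.83013 − 0.82474)/15 = 0.83049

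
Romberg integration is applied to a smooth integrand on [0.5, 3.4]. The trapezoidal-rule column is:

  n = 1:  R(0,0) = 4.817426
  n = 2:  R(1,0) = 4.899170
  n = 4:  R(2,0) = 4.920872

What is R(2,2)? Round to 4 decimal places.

4.9282

Richardson extrapolation on the trapezoidal column (denominator 4−1=3):
R(1,1) = 4.899170 + (4.899170 − 4.817426)/3 = 4.926418
R(2,1) = (4·4.920872 − 4.899170) / 3 = 4.928106
R(2,2) = 4.928106 + (4.928106 − 4.926418)/15 = 4.928219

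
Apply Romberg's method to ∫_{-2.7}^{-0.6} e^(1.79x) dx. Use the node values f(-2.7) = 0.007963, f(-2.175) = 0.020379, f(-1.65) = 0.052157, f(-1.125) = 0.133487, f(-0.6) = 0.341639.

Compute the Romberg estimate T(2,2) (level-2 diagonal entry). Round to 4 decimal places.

0.1866

T(0,0) (trapezoid, 1 panel, h=2.1000): 0.367082
T(1,0) (trapezoid, 2 panels, h=1.0500): 0.238306
T(2,0) (trapezoid, 4 panels, h=0.5250): 0.199933
T(1,1) = 0.238306 + (0.238306 − 0.367082)/3 = 0.195381
T(2,1) = 0.199933 + (0.199933 − 0.238306)/3 = 0.187142
T(2,2) = 0.187142 + (0.187142 − 0.195381)/15 = 0.186593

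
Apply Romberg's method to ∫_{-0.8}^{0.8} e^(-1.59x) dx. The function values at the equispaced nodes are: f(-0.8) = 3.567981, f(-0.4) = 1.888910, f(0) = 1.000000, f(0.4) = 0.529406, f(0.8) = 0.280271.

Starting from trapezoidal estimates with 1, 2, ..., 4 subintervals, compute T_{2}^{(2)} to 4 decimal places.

2.0680

T_{0}^{(0)} (trapezoid, 1 panel, h=1.6000): 3.078602
T_{1}^{(0)} (trapezoid, 2 panels, h=0.8000): 2.339301
T_{2}^{(0)} (trapezoid, 4 panels, h=0.4000): 2.136977
T_{1}^{(1)} = 2.339301 + (2.339301 − 3.078602)/3 = 2.092867
T_{2}^{(1)} = 2.136977 + (2.136977 − 2.339301)/3 = 2.069536
T_{2}^{(2)} = 2.069536 + (2.069536 − 2.092867)/15 = 2.067981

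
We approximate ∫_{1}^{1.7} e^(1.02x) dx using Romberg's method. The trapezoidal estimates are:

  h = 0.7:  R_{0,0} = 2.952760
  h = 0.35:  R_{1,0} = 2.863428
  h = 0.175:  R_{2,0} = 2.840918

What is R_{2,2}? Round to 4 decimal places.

2.8334

Richardson extrapolation on the trapezoidal column (denominator 4−1=3):
R_{1,1} = (4·2.863428 − 2.952760) / 3 = 2.833651
R_{2,1} = (4·2.840918 − 2.863428) / 3 = 2.833415
R_{2,2} = (16·2.833415 − 2.833651) / 15 = 2.833399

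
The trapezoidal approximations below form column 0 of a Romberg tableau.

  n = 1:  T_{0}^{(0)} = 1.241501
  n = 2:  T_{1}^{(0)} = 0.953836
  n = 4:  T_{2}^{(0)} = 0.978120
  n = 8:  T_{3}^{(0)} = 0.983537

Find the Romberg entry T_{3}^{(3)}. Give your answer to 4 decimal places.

0.9851

Richardson extrapolation on the trapezoidal column (denominator 4−1=3):
T_{1}^{(1)} = (4·0.953836 − 1.241501) / 3 = 0.857948
T_{2}^{(1)} = (4·0.978120 − 0.953836) / 3 = 0.986215
T_{3}^{(1)} = (4·0.983537 − 0.978120) / 3 = 0.985343
T_{2}^{(2)} = (16·0.986215 − 0.857948) / 15 = 0.994766
T_{3}^{(2)} = (16·0.985343 − 0.986215) / 15 = 0.985285
T_{3}^{(3)} = 0.985285 + (0.985285 − 0.994766)/63 = 0.985135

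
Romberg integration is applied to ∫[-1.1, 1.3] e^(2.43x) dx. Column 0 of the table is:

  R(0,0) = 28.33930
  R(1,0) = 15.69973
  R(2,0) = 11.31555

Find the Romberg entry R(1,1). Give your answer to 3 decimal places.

Richardson extrapolation on the trapezoidal column (denominator 4−1=3):
R(1,1) = (4·15.69973 − 28.33930) / 3 = 11.48654

11.487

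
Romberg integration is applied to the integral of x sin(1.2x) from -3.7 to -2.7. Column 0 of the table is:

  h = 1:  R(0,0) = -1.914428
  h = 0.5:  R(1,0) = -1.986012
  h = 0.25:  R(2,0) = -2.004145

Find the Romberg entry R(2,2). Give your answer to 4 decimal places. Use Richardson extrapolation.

-2.0102

Richardson extrapolation on the trapezoidal column (denominator 4−1=3):
R(1,1) = -1.986012 + (-1.986012 − (-1.914428))/3 = -2.009873
R(2,1) = (4·(-2.004145) − (-1.986012)) / 3 = -2.010189
R(2,2) = -2.010189 + (-2.010189 − (-2.009873))/15 = -2.010210
(Column j=1 coincides with Simpson's rule on the same nodes.)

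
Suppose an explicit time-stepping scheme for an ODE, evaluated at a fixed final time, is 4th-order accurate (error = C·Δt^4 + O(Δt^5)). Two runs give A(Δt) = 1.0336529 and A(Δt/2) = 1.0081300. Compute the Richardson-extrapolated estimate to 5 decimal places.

1.00643

Extrapolated value = (16·A(Δt/2) − A(Δt)) / (16 − 1)
= (16·1.0081300 − 1.0336529) / 15
= 15.0964271 / 15 = 1.0064285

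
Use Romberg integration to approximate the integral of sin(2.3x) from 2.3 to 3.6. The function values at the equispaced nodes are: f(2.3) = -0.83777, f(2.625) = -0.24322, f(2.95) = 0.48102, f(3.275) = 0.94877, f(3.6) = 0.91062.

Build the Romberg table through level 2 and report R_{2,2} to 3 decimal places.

0.417

R_{0,0} (trapezoid, 1 panel, h=1.3000): 0.04735
R_{1,0} (trapezoid, 2 panels, h=0.6500): 0.33634
R_{2,0} (trapezoid, 4 panels, h=0.3250): 0.39747
R_{1,1} = 0.33634 + (0.33634 − 0.04735)/3 = 0.43267
R_{2,1} = 0.39747 + (0.39747 − 0.33634)/3 = 0.41785
R_{2,2} = 0.41785 + (0.41785 − 0.43267)/15 = 0.41686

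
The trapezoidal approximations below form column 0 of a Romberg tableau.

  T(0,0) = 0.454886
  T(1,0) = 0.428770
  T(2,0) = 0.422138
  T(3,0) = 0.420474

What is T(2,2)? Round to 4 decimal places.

Richardson extrapolation on the trapezoidal column (denominator 4−1=3):
T(1,1) = 0.428770 + (0.428770 − 0.454886)/3 = 0.420065
T(2,1) = (4·0.422138 − 0.428770) / 3 = 0.419927
T(2,2) = 0.419927 + (0.419927 − 0.420065)/15 = 0.419918
(Column j=1 coincides with Simpson's rule on the same nodes.)

0.4199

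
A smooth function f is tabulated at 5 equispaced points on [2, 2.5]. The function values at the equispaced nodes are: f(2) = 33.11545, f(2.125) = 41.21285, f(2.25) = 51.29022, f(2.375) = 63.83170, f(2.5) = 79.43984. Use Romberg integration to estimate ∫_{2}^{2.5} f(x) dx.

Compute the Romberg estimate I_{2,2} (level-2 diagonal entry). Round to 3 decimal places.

26.471

I_{0,0} (trapezoid, 1 panel, h=0.5000): 28.13882
I_{1,0} (trapezoid, 2 panels, h=0.2500): 26.89197
I_{2,0} (trapezoid, 4 panels, h=0.1250): 26.57655
I_{1,1} = 26.89197 + (26.89197 − 28.13882)/3 = 26.47635
I_{2,1} = 26.57655 + (26.57655 − 26.89197)/3 = 26.47141
I_{2,2} = 26.47141 + (26.47141 − 26.47635)/15 = 26.47108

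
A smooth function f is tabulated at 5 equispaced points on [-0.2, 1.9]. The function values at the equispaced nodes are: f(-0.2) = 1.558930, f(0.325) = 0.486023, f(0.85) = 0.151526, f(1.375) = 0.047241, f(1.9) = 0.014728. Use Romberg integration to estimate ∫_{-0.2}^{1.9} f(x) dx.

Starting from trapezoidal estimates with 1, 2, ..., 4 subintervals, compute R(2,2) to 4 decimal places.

R(0,0) (trapezoid, 1 panel, h=2.1000): 1.652341
R(1,0) (trapezoid, 2 panels, h=1.0500): 0.985273
R(2,0) (trapezoid, 4 panels, h=0.5250): 0.772600
R(1,1) = 0.985273 + (0.985273 − 1.652341)/3 = 0.762917
R(2,1) = 0.772600 + (0.772600 − 0.985273)/3 = 0.701709
R(2,2) = 0.701709 + (0.701709 − 0.762917)/15 = 0.697628

0.6976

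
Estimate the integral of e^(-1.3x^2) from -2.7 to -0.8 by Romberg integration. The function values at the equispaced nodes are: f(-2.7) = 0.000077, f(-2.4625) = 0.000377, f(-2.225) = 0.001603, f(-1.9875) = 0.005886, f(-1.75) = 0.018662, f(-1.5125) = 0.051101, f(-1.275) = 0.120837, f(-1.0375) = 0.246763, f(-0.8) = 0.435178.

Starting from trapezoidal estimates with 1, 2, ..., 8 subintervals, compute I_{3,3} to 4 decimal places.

I_{0,0} (trapezoid, 1 panel, h=1.9000): 0.413492
I_{1,0} (trapezoid, 2 panels, h=0.9500): 0.224475
I_{2,0} (trapezoid, 4 panels, h=0.4750): 0.170397
I_{3,0} (trapezoid, 8 panels, h=0.2375): 0.157428
I_{1,1} = 0.224475 + (0.224475 − 0.413492)/3 = 0.161469
I_{2,1} = 0.170397 + (0.170397 − 0.224475)/3 = 0.152371
I_{3,1} = 0.157428 + (0.157428 − 0.170397)/3 = 0.153105
I_{2,2} = 0.152371 + (0.152371 − 0.161469)/15 = 0.151764
I_{3,2} = 0.153105 + (0.153105 − 0.152371)/15 = 0.153154
I_{3,3} = 0.153154 + (0.153154 − 0.151764)/63 = 0.153176

0.1532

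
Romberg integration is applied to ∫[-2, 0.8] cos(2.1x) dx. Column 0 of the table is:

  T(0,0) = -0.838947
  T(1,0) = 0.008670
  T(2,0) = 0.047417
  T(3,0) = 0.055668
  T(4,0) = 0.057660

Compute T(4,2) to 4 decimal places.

0.0583

Richardson extrapolation on the trapezoidal column (denominator 4−1=3):
T(3,1) = 0.055668 + (0.055668 − 0.047417)/3 = 0.058418
T(4,1) = (4·0.057660 − 0.055668) / 3 = 0.058324
T(4,2) = 0.058324 + (0.058324 − 0.058418)/15 = 0.058318
(Column j=1 coincides with Simpson's rule on the same nodes.)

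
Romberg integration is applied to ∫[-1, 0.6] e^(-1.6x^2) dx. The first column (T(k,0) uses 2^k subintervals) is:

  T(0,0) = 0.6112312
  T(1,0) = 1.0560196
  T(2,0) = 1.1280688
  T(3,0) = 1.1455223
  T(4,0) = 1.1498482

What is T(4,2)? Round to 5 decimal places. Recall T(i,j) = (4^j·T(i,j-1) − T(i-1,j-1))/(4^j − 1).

1.15129

T(3,1) = 1.1455223 + (1.1455223 − 1.1280688)/3 = 1.1513401
T(4,1) = (4·1.1498482 − 1.1455223) / 3 = 1.1512902
T(4,2) = (16·1.1512902 − 1.1513401) / 15 = 1.1512869
(Column j=1 coincides with Simpson's rule on the same nodes.)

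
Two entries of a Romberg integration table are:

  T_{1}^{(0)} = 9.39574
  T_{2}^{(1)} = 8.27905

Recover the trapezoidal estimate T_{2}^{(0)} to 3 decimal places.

From T_{2}^{(1)} = (4·T_{2}^{(0)} − T_{1}^{(0)})/3, solve for T_{2}^{(0)}:
4·T_{2}^{(0)} = 3·8.27905 + 9.39574 = 34.23289
T_{2}^{(0)} = 8.55822

8.558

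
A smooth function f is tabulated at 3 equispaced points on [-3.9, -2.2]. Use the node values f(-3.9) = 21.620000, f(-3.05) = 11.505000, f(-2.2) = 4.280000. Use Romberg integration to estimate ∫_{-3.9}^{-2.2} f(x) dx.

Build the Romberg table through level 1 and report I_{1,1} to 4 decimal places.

20.3773

I_{0,0} (trapezoid, 1 panel, h=1.7000): 22.015000
I_{1,0} (trapezoid, 2 panels, h=0.8500): 20.786750
I_{1,1} = 20.786750 + (20.786750 − 22.015000)/3 = 20.377333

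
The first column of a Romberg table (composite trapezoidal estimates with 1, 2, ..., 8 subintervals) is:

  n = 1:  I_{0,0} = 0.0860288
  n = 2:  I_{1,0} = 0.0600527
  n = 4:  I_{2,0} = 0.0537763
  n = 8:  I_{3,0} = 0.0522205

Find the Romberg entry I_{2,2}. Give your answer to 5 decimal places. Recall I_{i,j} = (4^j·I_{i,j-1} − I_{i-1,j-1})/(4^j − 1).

Richardson extrapolation on the trapezoidal column (denominator 4−1=3):
I_{1,1} = (4·0.0600527 − 0.0860288) / 3 = 0.0513940
I_{2,1} = (4·0.0537763 − 0.0600527) / 3 = 0.0516842
I_{2,2} = (16·0.0516842 − 0.0513940) / 15 = 0.0517035

0.05170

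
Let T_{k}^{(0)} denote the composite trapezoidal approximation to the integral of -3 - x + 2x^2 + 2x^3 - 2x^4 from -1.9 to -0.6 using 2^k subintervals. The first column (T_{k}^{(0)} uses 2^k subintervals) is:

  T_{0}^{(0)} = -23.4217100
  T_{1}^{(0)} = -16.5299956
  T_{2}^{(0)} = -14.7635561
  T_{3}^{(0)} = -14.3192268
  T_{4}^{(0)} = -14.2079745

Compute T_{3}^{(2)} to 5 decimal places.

T_{2}^{(1)} = -14.7635561 + (-14.7635561 − (-16.5299956))/3 = -14.1747429
T_{3}^{(1)} = -14.3192268 + (-14.3192268 − (-14.7635561))/3 = -14.1711170
T_{3}^{(2)} = (16·(-14.1711170) − (-14.1747429)) / 15 = -14.1708753
(Column j=1 coincides with Simpson's rule on the same nodes.)

-14.17088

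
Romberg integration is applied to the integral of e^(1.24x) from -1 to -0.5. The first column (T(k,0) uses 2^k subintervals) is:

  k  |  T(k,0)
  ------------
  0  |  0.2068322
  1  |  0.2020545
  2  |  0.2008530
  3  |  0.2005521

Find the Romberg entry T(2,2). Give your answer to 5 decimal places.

Richardson extrapolation on the trapezoidal column (denominator 4−1=3):
T(1,1) = 0.2020545 + (0.2020545 − 0.2068322)/3 = 0.2004619
T(2,1) = 0.2008530 + (0.2008530 − 0.2020545)/3 = 0.2004525
T(2,2) = 0.2004525 + (0.2004525 − 0.2004619)/15 = 0.2004519

0.20045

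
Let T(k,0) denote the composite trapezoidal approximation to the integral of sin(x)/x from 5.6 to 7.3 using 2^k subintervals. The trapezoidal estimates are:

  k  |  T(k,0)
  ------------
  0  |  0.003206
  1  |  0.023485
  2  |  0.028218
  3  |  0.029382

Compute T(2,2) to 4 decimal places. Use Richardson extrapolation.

Richardson extrapolation on the trapezoidal column (denominator 4−1=3):
T(1,1) = 0.023485 + (0.023485 − 0.003206)/3 = 0.030245
T(2,1) = 0.028218 + (0.028218 − 0.023485)/3 = 0.029796
T(2,2) = 0.029796 + (0.029796 − 0.030245)/15 = 0.029766

0.0298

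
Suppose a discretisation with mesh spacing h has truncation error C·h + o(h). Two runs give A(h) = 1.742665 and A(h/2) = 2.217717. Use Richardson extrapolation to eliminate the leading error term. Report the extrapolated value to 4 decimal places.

2.6928

The leading error scales as h; refining by a factor of 2 reduces it by 2^1 = 2.
Extrapolated value = (2·A(h/2) − A(h)) / (2 − 1)
= (2·2.217717 − 1.742665) / 1
= 2.692769 / 1 = 2.692769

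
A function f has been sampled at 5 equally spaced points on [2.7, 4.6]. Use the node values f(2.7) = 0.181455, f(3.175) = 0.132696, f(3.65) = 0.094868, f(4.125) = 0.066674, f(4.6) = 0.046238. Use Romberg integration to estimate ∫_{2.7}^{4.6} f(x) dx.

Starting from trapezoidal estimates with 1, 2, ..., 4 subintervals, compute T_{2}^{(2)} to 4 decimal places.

0.1924

T_{0}^{(0)} (trapezoid, 1 panel, h=1.9000): 0.216308
T_{1}^{(0)} (trapezoid, 2 panels, h=0.9500): 0.198279
T_{2}^{(0)} (trapezoid, 4 panels, h=0.4750): 0.193840
T_{1}^{(1)} = 0.198279 + (0.198279 − 0.216308)/3 = 0.192269
T_{2}^{(1)} = 0.193840 + (0.193840 − 0.198279)/3 = 0.192360
T_{2}^{(2)} = 0.192360 + (0.192360 − 0.192269)/15 = 0.192366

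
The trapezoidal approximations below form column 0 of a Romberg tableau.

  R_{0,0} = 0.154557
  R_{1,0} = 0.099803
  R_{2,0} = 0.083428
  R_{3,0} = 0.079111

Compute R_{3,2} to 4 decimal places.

0.0777

Richardson extrapolation on the trapezoidal column (denominator 4−1=3):
R_{2,1} = 0.083428 + (0.083428 − 0.099803)/3 = 0.077970
R_{3,1} = 0.079111 + (0.079111 − 0.083428)/3 = 0.077672
R_{3,2} = 0.077672 + (0.077672 − 0.077970)/15 = 0.077652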